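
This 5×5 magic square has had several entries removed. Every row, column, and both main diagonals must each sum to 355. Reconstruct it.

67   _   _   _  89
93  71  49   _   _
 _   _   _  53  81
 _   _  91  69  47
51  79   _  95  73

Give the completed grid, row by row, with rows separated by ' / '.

Row 5 needs 355; the known cells sum to 298, so (5,3) = 57.
From column 5, 355 − (89 + 81 + 47 + 73) gives (2,5) = 65.
From main diagonal, 355 − (67 + 71 + 69 + 73) gives (3,3) = 75.
The remaining cell in row 2 is (2,4) = 355 − 278 = 77.
Column 3 needs 355; the known cells sum to 272, so (1,3) = 83.
Column 4 must total 355; the given cells sum to 294, so (1,4) = 61.
From anti-diagonal, 355 − (89 + 77 + 75 + 51) gives (4,2) = 63.
Row 1: 67 + 83 + 61 + 89 + ? = 355, so (1,2) = 55.
From row 4, 355 − (63 + 91 + 69 + 47) gives (4,1) = 85.
Column 1 must total 355; the given cells sum to 296, so (3,1) = 59.
From column 2, 355 − (55 + 71 + 63 + 79) gives (3,2) = 87.

67 55 83 61 89 / 93 71 49 77 65 / 59 87 75 53 81 / 85 63 91 69 47 / 51 79 57 95 73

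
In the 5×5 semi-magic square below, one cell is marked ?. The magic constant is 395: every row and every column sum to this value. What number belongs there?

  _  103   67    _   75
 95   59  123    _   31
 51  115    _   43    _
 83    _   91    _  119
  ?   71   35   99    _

127

Using row 2: 95 + 59 + 123 + 31 + ? → (2,4) = 395 − 308 = 87.
Column 2: 103 + 59 + 115 + 71 + ? = 395, so (4,2) = 47.
Column 3 needs 395; the known cells sum to 316, so (3,3) = 79.
From row 3, 395 − (51 + 115 + 79 + 43) gives (3,5) = 107.
The remaining cell in row 4 is (4,4) = 395 − 340 = 55.
From column 4, 395 − (87 + 43 + 55 + 99) gives (1,4) = 111.
Column 5 must total 395; the given cells sum to 332, so (5,5) = 63.
Row 1 needs 395; the known cells sum to 356, so (1,1) = 39.
Row 5: 71 + 35 + 99 + 63 + ? = 395, so (5,1) = 127.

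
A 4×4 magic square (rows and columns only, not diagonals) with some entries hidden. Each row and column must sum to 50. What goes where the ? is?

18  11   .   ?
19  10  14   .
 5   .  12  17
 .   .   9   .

6

The remaining cell in row 2 is (2,4) = 50 − 43 = 7.
Row 3 must total 50; the given cells sum to 34, so (3,2) = 16.
From column 1, 50 − (18 + 19 + 5) gives (4,1) = 8.
Column 2 needs 50; the known cells sum to 37, so (4,2) = 13.
Using column 3: 14 + 12 + 9 + ? → (1,3) = 50 − 35 = 15.
Using row 1: 18 + 11 + 15 + ? → (1,4) = 50 − 44 = 6.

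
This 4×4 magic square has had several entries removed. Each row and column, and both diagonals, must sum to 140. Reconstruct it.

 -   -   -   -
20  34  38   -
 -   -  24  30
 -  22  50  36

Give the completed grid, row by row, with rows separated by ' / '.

46 40 28 26 / 20 34 38 48 / 42 44 24 30 / 32 22 50 36

From row 2, 140 − (20 + 34 + 38) gives (2,4) = 48.
The remaining cell in row 4 is (4,1) = 140 − 108 = 32.
Column 3 needs 140; the known cells sum to 112, so (1,3) = 28.
Column 4 needs 140; the known cells sum to 114, so (1,4) = 26.
Main diagonal needs 140; the known cells sum to 94, so (1,1) = 46.
Anti-diagonal must total 140; the given cells sum to 96, so (3,2) = 44.
Using row 1: 46 + 28 + 26 + ? → (1,2) = 140 − 100 = 40.
Using row 3: 44 + 24 + 30 + ? → (3,1) = 140 − 98 = 42.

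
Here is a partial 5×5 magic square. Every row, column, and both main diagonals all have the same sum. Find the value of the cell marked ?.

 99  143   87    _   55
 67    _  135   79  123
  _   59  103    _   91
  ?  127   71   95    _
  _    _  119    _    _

Column 3 is complete and sums to 515; that is the magic constant.
The remaining cell in row 1 is (1,4) = 515 − 384 = 131.
Row 2 must total 515; the given cells sum to 404, so (2,2) = 111.
From column 2, 515 − (143 + 111 + 59 + 127) gives (5,2) = 75.
From main diagonal, 515 − (99 + 111 + 103 + 95) gives (5,5) = 107.
The remaining cell in anti-diagonal is (5,1) = 515 − 364 = 151.
Row 5 needs 515; the known cells sum to 452, so (5,4) = 63.
From column 4, 515 − (131 + 79 + 95 + 63) gives (3,4) = 147.
Column 5 must total 515; the given cells sum to 376, so (4,5) = 139.
Row 3 needs 515; the known cells sum to 400, so (3,1) = 115.
Row 4 must total 515; the given cells sum to 432, so (4,1) = 83.

83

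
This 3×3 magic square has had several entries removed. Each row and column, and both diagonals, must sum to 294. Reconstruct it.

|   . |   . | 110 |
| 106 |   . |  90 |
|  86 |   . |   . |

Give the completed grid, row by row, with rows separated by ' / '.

The remaining cell in row 2 is (2,2) = 294 − 196 = 98.
Column 1: 106 + 86 + ? = 294, so (1,1) = 102.
From column 3, 294 − (110 + 90) gives (3,3) = 94.
Row 1 needs 294; the known cells sum to 212, so (1,2) = 82.
Using row 3: 86 + 94 + ? → (3,2) = 294 − 180 = 114.

102 82 110 / 106 98 90 / 86 114 94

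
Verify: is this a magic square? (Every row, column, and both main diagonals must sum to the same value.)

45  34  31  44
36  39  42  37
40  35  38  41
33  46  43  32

Yes

Row 1: 45 + 34 + 31 + 44 = 154.
Row 2: 36 + 39 + 42 + 37 = 154.
Row 3: 40 + 35 + 38 + 41 = 154.
Row 4: 33 + 46 + 43 + 32 = 154.
Column 1: 45 + 36 + 40 + 33 = 154.
Column 2: 34 + 39 + 35 + 46 = 154.
Column 3: 31 + 42 + 38 + 43 = 154.
Column 4: 44 + 37 + 41 + 32 = 154.
Main diagonal: 45 + 39 + 38 + 32 = 154.
Anti-diagonal: 44 + 42 + 35 + 33 = 154.
All lines sum to 154.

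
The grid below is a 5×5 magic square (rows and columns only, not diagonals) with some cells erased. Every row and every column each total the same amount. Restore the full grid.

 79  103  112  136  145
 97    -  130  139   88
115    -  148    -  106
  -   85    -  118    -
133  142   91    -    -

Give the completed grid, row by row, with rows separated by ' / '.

Row 1 is already complete: 79 + 103 + 112 + 136 + 145 = 575, so that is the magic constant.
Row 2: 97 + 130 + 139 + 88 + ? = 575, so (2,2) = 121.
The remaining cell in column 1 is (4,1) = 575 − 424 = 151.
Using column 2: 103 + 121 + 85 + 142 + ? → (3,2) = 575 − 451 = 124.
Using column 3: 112 + 130 + 148 + 91 + ? → (4,3) = 575 − 481 = 94.
The remaining cell in row 3 is (3,4) = 575 − 493 = 82.
Row 4: 151 + 85 + 94 + 118 + ? = 575, so (4,5) = 127.
Column 4 needs 575; the known cells sum to 475, so (5,4) = 100.
Column 5: 145 + 88 + 106 + 127 + ? = 575, so (5,5) = 109.

79 103 112 136 145 / 97 121 130 139 88 / 115 124 148 82 106 / 151 85 94 118 127 / 133 142 91 100 109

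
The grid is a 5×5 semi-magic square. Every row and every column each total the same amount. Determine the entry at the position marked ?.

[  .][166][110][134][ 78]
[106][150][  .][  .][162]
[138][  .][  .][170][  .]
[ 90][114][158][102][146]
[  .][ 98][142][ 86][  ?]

Row 4 is complete and sums to 610; that is the magic constant.
The remaining cell in row 1 is (1,1) = 610 − 488 = 122.
Using column 1: 122 + 106 + 138 + 90 + ? → (5,1) = 610 − 456 = 154.
The remaining cell in column 2 is (3,2) = 610 − 528 = 82.
Column 4 needs 610; the known cells sum to 492, so (2,4) = 118.
Row 2 needs 610; the known cells sum to 536, so (2,3) = 74.
Row 5 must total 610; the given cells sum to 480, so (5,5) = 130.

130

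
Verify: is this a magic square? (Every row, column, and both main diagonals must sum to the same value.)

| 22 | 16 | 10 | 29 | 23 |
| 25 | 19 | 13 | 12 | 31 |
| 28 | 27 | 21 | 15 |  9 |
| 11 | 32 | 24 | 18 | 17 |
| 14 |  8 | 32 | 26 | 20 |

Row 1: 22 + 16 + 10 + 29 + 23 = 100.
Row 2: 25 + 19 + 13 + 12 + 31 = 100.
Row 3: 28 + 27 + 21 + 15 + 9 = 100.
Row 4: 11 + 32 + 24 + 18 + 17 = 102.
Row 5: 14 + 8 + 32 + 26 + 20 = 100.
Column 1: 22 + 25 + 28 + 11 + 14 = 100.
Column 2: 16 + 19 + 27 + 32 + 8 = 102.
Column 3: 10 + 13 + 21 + 24 + 32 = 100.
Column 4: 29 + 12 + 15 + 18 + 26 = 100.
Column 5: 23 + 31 + 9 + 17 + 20 = 100.
Main diagonal: 22 + 19 + 21 + 18 + 20 = 100.
Anti-diagonal: 23 + 12 + 21 + 32 + 14 = 102.

No — row 2 sums to 100 but row 4 sums to 102.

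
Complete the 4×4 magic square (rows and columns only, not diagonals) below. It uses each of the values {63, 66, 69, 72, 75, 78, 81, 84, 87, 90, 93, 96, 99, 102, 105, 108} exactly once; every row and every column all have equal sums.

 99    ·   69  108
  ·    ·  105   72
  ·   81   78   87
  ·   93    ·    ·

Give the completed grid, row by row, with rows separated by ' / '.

The 16 entries sum to 1368, so each line sums to 1368/4 = 342.
The remaining cell in row 1 is (1,2) = 342 − 276 = 66.
Row 3 must total 342; the given cells sum to 246, so (3,1) = 96.
From column 2, 342 − (66 + 81 + 93) gives (2,2) = 102.
From column 3, 342 − (69 + 105 + 78) gives (4,3) = 90.
Using column 4: 108 + 72 + 87 + ? → (4,4) = 342 − 267 = 75.
Using row 2: 102 + 105 + 72 + ? → (2,1) = 342 − 279 = 63.
From row 4, 342 − (93 + 90 + 75) gives (4,1) = 84.

99 66 69 108 / 63 102 105 72 / 96 81 78 87 / 84 93 90 75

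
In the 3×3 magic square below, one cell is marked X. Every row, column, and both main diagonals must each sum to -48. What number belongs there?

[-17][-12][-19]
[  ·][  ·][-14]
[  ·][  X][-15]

-20

Main diagonal needs -48; the known cells sum to -32, so (2,2) = -16.
Using anti-diagonal: -19 + (-16) + ? → (3,1) = -48 − (-35) = -13.
Using row 2: -16 + (-14) + ? → (2,1) = -48 − (-30) = -18.
The remaining cell in row 3 is (3,2) = -48 − (-28) = -20.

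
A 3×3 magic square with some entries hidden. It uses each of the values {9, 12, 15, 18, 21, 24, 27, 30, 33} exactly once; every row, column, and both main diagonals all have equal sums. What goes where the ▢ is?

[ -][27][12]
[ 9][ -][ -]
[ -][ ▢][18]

15

The 9 entries sum to 189, so each line sums to 189/3 = 63.
Row 1 needs 63; the known cells sum to 39, so (1,1) = 24.
Using column 1: 24 + 9 + ? → (3,1) = 63 − 33 = 30.
From column 3, 63 − (12 + 18) gives (2,3) = 33.
Using main diagonal: 24 + 18 + ? → (2,2) = 63 − 42 = 21.
The remaining cell in row 3 is (3,2) = 63 − 48 = 15.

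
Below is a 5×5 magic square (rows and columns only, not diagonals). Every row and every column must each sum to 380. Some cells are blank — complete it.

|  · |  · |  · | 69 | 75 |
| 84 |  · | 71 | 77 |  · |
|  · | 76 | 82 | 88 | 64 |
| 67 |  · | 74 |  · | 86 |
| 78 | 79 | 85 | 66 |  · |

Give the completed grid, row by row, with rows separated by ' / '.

81 87 68 69 75 / 84 65 71 77 83 / 70 76 82 88 64 / 67 73 74 80 86 / 78 79 85 66 72

Row 3 needs 380; the known cells sum to 310, so (3,1) = 70.
Using row 5: 78 + 79 + 85 + 66 + ? → (5,5) = 380 − 308 = 72.
Column 1: 84 + 70 + 67 + 78 + ? = 380, so (1,1) = 81.
Column 3 must total 380; the given cells sum to 312, so (1,3) = 68.
Column 4 needs 380; the known cells sum to 300, so (4,4) = 80.
Column 5 must total 380; the given cells sum to 297, so (2,5) = 83.
Row 1 needs 380; the known cells sum to 293, so (1,2) = 87.
Row 2 needs 380; the known cells sum to 315, so (2,2) = 65.
From row 4, 380 − (67 + 74 + 80 + 86) gives (4,2) = 73.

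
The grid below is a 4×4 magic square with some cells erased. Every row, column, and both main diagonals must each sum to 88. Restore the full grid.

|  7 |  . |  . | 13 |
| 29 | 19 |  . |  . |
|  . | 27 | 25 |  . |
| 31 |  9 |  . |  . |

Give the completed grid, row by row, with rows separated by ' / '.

The remaining cell in column 1 is (3,1) = 88 − 67 = 21.
The remaining cell in column 2 is (1,2) = 88 − 55 = 33.
Main diagonal needs 88; the known cells sum to 51, so (4,4) = 37.
The remaining cell in anti-diagonal is (2,3) = 88 − 71 = 17.
Row 1 needs 88; the known cells sum to 53, so (1,3) = 35.
From row 2, 88 − (29 + 19 + 17) gives (2,4) = 23.
Row 3 must total 88; the given cells sum to 73, so (3,4) = 15.
From row 4, 88 − (31 + 9 + 37) gives (4,3) = 11.

7 33 35 13 / 29 19 17 23 / 21 27 25 15 / 31 9 11 37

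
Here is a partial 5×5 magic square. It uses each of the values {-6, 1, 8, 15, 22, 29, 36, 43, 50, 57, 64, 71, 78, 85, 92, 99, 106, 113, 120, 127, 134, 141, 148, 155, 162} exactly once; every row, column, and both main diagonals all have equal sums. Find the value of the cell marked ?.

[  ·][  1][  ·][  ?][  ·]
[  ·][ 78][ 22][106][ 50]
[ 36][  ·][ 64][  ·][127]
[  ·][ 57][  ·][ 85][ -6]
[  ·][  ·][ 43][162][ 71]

The 25 entries sum to 1950, so each line sums to 1950/5 = 390.
From row 2, 390 − (78 + 22 + 106 + 50) gives (2,1) = 134.
Column 5: 50 + 127 + (-6) + 71 + ? = 390, so (1,5) = 148.
Using main diagonal: 78 + 64 + 85 + 71 + ? → (1,1) = 390 − 298 = 92.
Anti-diagonal needs 390; the known cells sum to 375, so (5,1) = 15.
Row 5: 15 + 43 + 162 + 71 + ? = 390, so (5,2) = 99.
From column 1, 390 − (92 + 134 + 36 + 15) gives (4,1) = 113.
Using column 2: 1 + 78 + 57 + 99 + ? → (3,2) = 390 − 235 = 155.
From row 3, 390 − (36 + 155 + 64 + 127) gives (3,4) = 8.
Row 4: 113 + 57 + 85 + (-6) + ? = 390, so (4,3) = 141.
Using column 3: 22 + 64 + 141 + 43 + ? → (1,3) = 390 − 270 = 120.
From column 4, 390 − (106 + 8 + 85 + 162) gives (1,4) = 29.

29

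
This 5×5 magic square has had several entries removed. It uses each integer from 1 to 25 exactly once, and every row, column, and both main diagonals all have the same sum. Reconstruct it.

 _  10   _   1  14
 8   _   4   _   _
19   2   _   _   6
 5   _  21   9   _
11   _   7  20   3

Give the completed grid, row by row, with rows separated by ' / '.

22 10 18 1 14 / 8 16 4 12 25 / 19 2 15 23 6 / 5 13 21 9 17 / 11 24 7 20 3

The entries are 1 through 25, which sum to 325, so each line sums to 325/5 = 65.
Using row 5: 11 + 7 + 20 + 3 + ? → (5,2) = 65 − 41 = 24.
Column 1 needs 65; the known cells sum to 43, so (1,1) = 22.
From row 1, 65 − (22 + 10 + 1 + 14) gives (1,3) = 18.
Using column 3: 18 + 4 + 21 + 7 + ? → (3,3) = 65 − 50 = 15.
Main diagonal: 22 + 15 + 9 + 3 + ? = 65, so (2,2) = 16.
Using row 3: 19 + 2 + 15 + 6 + ? → (3,4) = 65 − 42 = 23.
From column 2, 65 − (10 + 16 + 2 + 24) gives (4,2) = 13.
Column 4: 1 + 23 + 9 + 20 + ? = 65, so (2,4) = 12.
Using row 2: 8 + 16 + 4 + 12 + ? → (2,5) = 65 − 40 = 25.
The remaining cell in row 4 is (4,5) = 65 − 48 = 17.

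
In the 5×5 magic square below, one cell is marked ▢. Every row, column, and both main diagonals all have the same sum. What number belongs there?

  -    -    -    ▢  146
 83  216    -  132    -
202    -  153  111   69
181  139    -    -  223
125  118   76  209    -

Anti-diagonal is complete and sums to 695; that is the magic constant.
Row 3 needs 695; the known cells sum to 535, so (3,2) = 160.
Row 5: 125 + 118 + 76 + 209 + ? = 695, so (5,5) = 167.
Column 1 needs 695; the known cells sum to 591, so (1,1) = 104.
Column 2 must total 695; the given cells sum to 633, so (1,2) = 62.
Using column 5: 146 + 69 + 223 + 167 + ? → (2,5) = 695 − 605 = 90.
Main diagonal must total 695; the given cells sum to 640, so (4,4) = 55.
Using row 2: 83 + 216 + 132 + 90 + ? → (2,3) = 695 − 521 = 174.
From row 4, 695 − (181 + 139 + 55 + 223) gives (4,3) = 97.
Column 3: 174 + 153 + 97 + 76 + ? = 695, so (1,3) = 195.
Column 4 needs 695; the known cells sum to 507, so (1,4) = 188.

188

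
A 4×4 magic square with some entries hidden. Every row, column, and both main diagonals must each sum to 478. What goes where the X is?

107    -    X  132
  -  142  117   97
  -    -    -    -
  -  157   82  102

152

Row 2 must total 478; the given cells sum to 356, so (2,1) = 122.
Row 4: 157 + 82 + 102 + ? = 478, so (4,1) = 137.
Column 1 must total 478; the given cells sum to 366, so (3,1) = 112.
Column 4: 132 + 97 + 102 + ? = 478, so (3,4) = 147.
The remaining cell in main diagonal is (3,3) = 478 − 351 = 127.
Using anti-diagonal: 132 + 117 + 137 + ? → (3,2) = 478 − 386 = 92.
Using column 2: 142 + 92 + 157 + ? → (1,2) = 478 − 391 = 87.
The remaining cell in column 3 is (1,3) = 478 − 326 = 152.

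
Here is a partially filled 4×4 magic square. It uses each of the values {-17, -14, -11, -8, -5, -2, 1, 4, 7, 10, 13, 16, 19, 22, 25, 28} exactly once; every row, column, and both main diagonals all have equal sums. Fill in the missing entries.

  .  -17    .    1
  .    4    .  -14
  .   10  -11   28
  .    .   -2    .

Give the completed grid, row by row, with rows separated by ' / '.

The 16 entries sum to 88, so each line sums to 88/4 = 22.
From row 3, 22 − (10 + (-11) + 28) gives (3,1) = -5.
The remaining cell in column 2 is (4,2) = 22 − (-3) = 25.
From column 4, 22 − (1 + (-14) + 28) gives (4,4) = 7.
The remaining cell in main diagonal is (1,1) = 22 − 0 = 22.
Using row 1: 22 + (-17) + 1 + ? → (1,3) = 22 − 6 = 16.
From row 4, 22 − (25 + (-2) + 7) gives (4,1) = -8.
Column 1 must total 22; the given cells sum to 9, so (2,1) = 13.
Using column 3: 16 + (-11) + (-2) + ? → (2,3) = 22 − 3 = 19.

22 -17 16 1 / 13 4 19 -14 / -5 10 -11 28 / -8 25 -2 7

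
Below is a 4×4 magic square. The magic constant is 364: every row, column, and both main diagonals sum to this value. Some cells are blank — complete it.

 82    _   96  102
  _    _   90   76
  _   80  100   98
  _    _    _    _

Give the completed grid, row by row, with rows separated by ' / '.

The remaining cell in row 1 is (1,2) = 364 − 280 = 84.
Using row 3: 80 + 100 + 98 + ? → (3,1) = 364 − 278 = 86.
From column 3, 364 − (96 + 90 + 100) gives (4,3) = 78.
Using column 4: 102 + 76 + 98 + ? → (4,4) = 364 − 276 = 88.
Using main diagonal: 82 + 100 + 88 + ? → (2,2) = 364 − 270 = 94.
Using anti-diagonal: 102 + 90 + 80 + ? → (4,1) = 364 − 272 = 92.
Row 2: 94 + 90 + 76 + ? = 364, so (2,1) = 104.
The remaining cell in row 4 is (4,2) = 364 − 258 = 106.

82 84 96 102 / 104 94 90 76 / 86 80 100 98 / 92 106 78 88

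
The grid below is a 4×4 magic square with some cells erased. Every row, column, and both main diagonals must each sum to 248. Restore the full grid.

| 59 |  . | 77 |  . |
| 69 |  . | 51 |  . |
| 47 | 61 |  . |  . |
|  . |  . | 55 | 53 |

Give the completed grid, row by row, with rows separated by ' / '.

59 49 77 63 / 69 71 51 57 / 47 61 65 75 / 73 67 55 53

Column 1 needs 248; the known cells sum to 175, so (4,1) = 73.
Column 3: 77 + 51 + 55 + ? = 248, so (3,3) = 65.
Main diagonal: 59 + 65 + 53 + ? = 248, so (2,2) = 71.
Anti-diagonal must total 248; the given cells sum to 185, so (1,4) = 63.
From row 1, 248 − (59 + 77 + 63) gives (1,2) = 49.
Using row 2: 69 + 71 + 51 + ? → (2,4) = 248 − 191 = 57.
Row 3: 47 + 61 + 65 + ? = 248, so (3,4) = 75.
Row 4 needs 248; the known cells sum to 181, so (4,2) = 67.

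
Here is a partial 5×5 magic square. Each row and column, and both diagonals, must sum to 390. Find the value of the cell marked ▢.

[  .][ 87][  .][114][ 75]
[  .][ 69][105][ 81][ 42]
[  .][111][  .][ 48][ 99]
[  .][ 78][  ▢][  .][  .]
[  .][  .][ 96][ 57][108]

54

Row 2 must total 390; the given cells sum to 297, so (2,1) = 93.
Column 2 needs 390; the known cells sum to 345, so (5,2) = 45.
The remaining cell in column 4 is (4,4) = 390 − 300 = 90.
Column 5: 75 + 42 + 99 + 108 + ? = 390, so (4,5) = 66.
Row 5 must total 390; the given cells sum to 306, so (5,1) = 84.
Anti-diagonal: 75 + 81 + 78 + 84 + ? = 390, so (3,3) = 72.
The remaining cell in row 3 is (3,1) = 390 − 330 = 60.
From main diagonal, 390 − (69 + 72 + 90 + 108) gives (1,1) = 51.
From row 1, 390 − (51 + 87 + 114 + 75) gives (1,3) = 63.
Column 1: 51 + 93 + 60 + 84 + ? = 390, so (4,1) = 102.
Column 3: 63 + 105 + 72 + 96 + ? = 390, so (4,3) = 54.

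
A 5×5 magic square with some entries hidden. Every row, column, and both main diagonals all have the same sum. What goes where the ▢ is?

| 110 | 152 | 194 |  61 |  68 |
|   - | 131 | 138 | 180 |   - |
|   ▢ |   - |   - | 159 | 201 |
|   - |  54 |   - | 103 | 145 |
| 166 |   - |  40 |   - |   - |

Row 1 is complete and sums to 585; that is the magic constant.
Column 4 must total 585; the given cells sum to 503, so (5,4) = 82.
Anti-diagonal must total 585; the given cells sum to 468, so (3,3) = 117.
Column 3 needs 585; the known cells sum to 489, so (4,3) = 96.
Main diagonal: 110 + 131 + 117 + 103 + ? = 585, so (5,5) = 124.
Row 4 needs 585; the known cells sum to 398, so (4,1) = 187.
The remaining cell in row 5 is (5,2) = 585 − 412 = 173.
Column 2: 152 + 131 + 54 + 173 + ? = 585, so (3,2) = 75.
Using column 5: 68 + 201 + 145 + 124 + ? → (2,5) = 585 − 538 = 47.
From row 2, 585 − (131 + 138 + 180 + 47) gives (2,1) = 89.
Using row 3: 75 + 117 + 159 + 201 + ? → (3,1) = 585 − 552 = 33.

33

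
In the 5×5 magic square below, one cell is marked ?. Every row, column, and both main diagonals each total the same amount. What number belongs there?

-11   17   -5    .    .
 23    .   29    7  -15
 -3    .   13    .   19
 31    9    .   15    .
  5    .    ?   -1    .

21

Column 1 is complete and sums to 45; that is the magic constant.
Row 2 must total 45; the given cells sum to 44, so (2,2) = 1.
Main diagonal: -11 + 1 + 13 + 15 + ? = 45, so (5,5) = 27.
Anti-diagonal: 7 + 13 + 9 + 5 + ? = 45, so (1,5) = 11.
Using row 1: -11 + 17 + (-5) + 11 + ? → (1,4) = 45 − 12 = 33.
Column 4: 33 + 7 + 15 + (-1) + ? = 45, so (3,4) = -9.
Column 5 needs 45; the known cells sum to 42, so (4,5) = 3.
From row 3, 45 − (-3 + 13 + (-9) + 19) gives (3,2) = 25.
Row 4 needs 45; the known cells sum to 58, so (4,3) = -13.
The remaining cell in column 2 is (5,2) = 45 − 52 = -7.
From column 3, 45 − (-5 + 29 + 13 + (-13)) gives (5,3) = 21.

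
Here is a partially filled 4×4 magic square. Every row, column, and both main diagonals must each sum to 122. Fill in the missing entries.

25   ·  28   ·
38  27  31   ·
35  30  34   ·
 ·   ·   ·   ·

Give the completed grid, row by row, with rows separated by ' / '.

25 32 28 37 / 38 27 31 26 / 35 30 34 23 / 24 33 29 36

Using row 2: 38 + 27 + 31 + ? → (2,4) = 122 − 96 = 26.
The remaining cell in row 3 is (3,4) = 122 − 99 = 23.
Column 1: 25 + 38 + 35 + ? = 122, so (4,1) = 24.
Using column 3: 28 + 31 + 34 + ? → (4,3) = 122 − 93 = 29.
From main diagonal, 122 − (25 + 27 + 34) gives (4,4) = 36.
Using anti-diagonal: 31 + 30 + 24 + ? → (1,4) = 122 − 85 = 37.
The remaining cell in row 1 is (1,2) = 122 − 90 = 32.
Row 4 must total 122; the given cells sum to 89, so (4,2) = 33.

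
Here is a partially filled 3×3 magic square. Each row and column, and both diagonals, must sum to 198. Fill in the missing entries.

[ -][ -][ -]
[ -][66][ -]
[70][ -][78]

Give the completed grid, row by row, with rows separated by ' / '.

Row 3: 70 + 78 + ? = 198, so (3,2) = 50.
Column 2 must total 198; the given cells sum to 116, so (1,2) = 82.
Main diagonal needs 198; the known cells sum to 144, so (1,1) = 54.
Anti-diagonal: 66 + 70 + ? = 198, so (1,3) = 62.
Column 1 needs 198; the known cells sum to 124, so (2,1) = 74.
The remaining cell in column 3 is (2,3) = 198 − 140 = 58.

54 82 62 / 74 66 58 / 70 50 78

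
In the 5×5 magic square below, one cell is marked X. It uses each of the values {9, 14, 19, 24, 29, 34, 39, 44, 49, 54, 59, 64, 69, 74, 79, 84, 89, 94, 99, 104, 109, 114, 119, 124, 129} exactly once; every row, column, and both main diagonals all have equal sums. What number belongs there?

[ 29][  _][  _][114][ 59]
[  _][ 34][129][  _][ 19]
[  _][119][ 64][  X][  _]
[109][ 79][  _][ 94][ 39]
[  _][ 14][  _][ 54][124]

The 25 entries sum to 1725, so each line sums to 1725/5 = 345.
Row 4 must total 345; the given cells sum to 321, so (4,3) = 24.
The remaining cell in column 2 is (1,2) = 345 − 246 = 99.
The remaining cell in column 5 is (3,5) = 345 − 241 = 104.
Row 1 needs 345; the known cells sum to 301, so (1,3) = 44.
Using column 3: 44 + 129 + 64 + 24 + ? → (5,3) = 345 − 261 = 84.
The remaining cell in row 5 is (5,1) = 345 − 276 = 69.
From anti-diagonal, 345 − (59 + 64 + 79 + 69) gives (2,4) = 74.
Row 2 needs 345; the known cells sum to 256, so (2,1) = 89.
Column 1 needs 345; the known cells sum to 296, so (3,1) = 49.
Column 4: 114 + 74 + 94 + 54 + ? = 345, so (3,4) = 9.

9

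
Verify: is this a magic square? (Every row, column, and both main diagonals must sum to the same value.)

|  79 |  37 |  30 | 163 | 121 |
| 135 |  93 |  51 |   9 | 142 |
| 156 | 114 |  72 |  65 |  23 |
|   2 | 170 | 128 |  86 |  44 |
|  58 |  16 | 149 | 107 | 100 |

Row 1: 79 + 37 + 30 + 163 + 121 = 430.
Row 2: 135 + 93 + 51 + 9 + 142 = 430.
Row 3: 156 + 114 + 72 + 65 + 23 = 430.
Row 4: 2 + 170 + 128 + 86 + 44 = 430.
Row 5: 58 + 16 + 149 + 107 + 100 = 430.
Column 1: 79 + 135 + 156 + 2 + 58 = 430.
Column 2: 37 + 93 + 114 + 170 + 16 = 430.
Column 3: 30 + 51 + 72 + 128 + 149 = 430.
Column 4: 163 + 9 + 65 + 86 + 107 = 430.
Column 5: 121 + 142 + 23 + 44 + 100 = 430.
Main diagonal: 79 + 93 + 72 + 86 + 100 = 430.
Anti-diagonal: 121 + 9 + 72 + 170 + 58 = 430.
All lines sum to 430.

Yes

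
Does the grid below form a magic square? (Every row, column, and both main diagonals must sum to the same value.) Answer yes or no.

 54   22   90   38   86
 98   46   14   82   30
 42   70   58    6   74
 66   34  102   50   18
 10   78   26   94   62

No — row 4 sums to 270 but row 3 sums to 250.

Row 1: 54 + 22 + 90 + 38 + 86 = 290.
Row 2: 98 + 46 + 14 + 82 + 30 = 270.
Row 3: 42 + 70 + 58 + 6 + 74 = 250.
Row 4: 66 + 34 + 102 + 50 + 18 = 270.
Row 5: 10 + 78 + 26 + 94 + 62 = 270.
Column 1: 54 + 98 + 42 + 66 + 10 = 270.
Column 2: 22 + 46 + 70 + 34 + 78 = 250.
Column 3: 90 + 14 + 58 + 102 + 26 = 290.
Column 4: 38 + 82 + 6 + 50 + 94 = 270.
Column 5: 86 + 30 + 74 + 18 + 62 = 270.
Main diagonal: 54 + 46 + 58 + 50 + 62 = 270.
Anti-diagonal: 86 + 82 + 58 + 34 + 10 = 270.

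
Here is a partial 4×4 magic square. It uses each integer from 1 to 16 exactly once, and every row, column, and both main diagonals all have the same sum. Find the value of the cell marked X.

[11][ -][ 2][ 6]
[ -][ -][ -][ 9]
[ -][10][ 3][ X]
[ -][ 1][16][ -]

7

The entries are 1 through 16, which sum to 136, so each line sums to 136/4 = 34.
The remaining cell in row 1 is (1,2) = 34 − 19 = 15.
From column 2, 34 − (15 + 10 + 1) gives (2,2) = 8.
Column 3 must total 34; the given cells sum to 21, so (2,3) = 13.
From main diagonal, 34 − (11 + 8 + 3) gives (4,4) = 12.
Anti-diagonal needs 34; the known cells sum to 29, so (4,1) = 5.
Row 2 must total 34; the given cells sum to 30, so (2,1) = 4.
The remaining cell in column 1 is (3,1) = 34 − 20 = 14.
Column 4: 6 + 9 + 12 + ? = 34, so (3,4) = 7.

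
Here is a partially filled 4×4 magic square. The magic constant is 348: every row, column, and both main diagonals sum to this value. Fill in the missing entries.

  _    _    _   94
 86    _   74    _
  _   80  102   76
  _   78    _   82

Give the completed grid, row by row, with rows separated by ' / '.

72 98 84 94 / 86 92 74 96 / 90 80 102 76 / 100 78 88 82

The remaining cell in row 3 is (3,1) = 348 − 258 = 90.
From column 4, 348 − (94 + 76 + 82) gives (2,4) = 96.
Using anti-diagonal: 94 + 74 + 80 + ? → (4,1) = 348 − 248 = 100.
Using row 2: 86 + 74 + 96 + ? → (2,2) = 348 − 256 = 92.
The remaining cell in row 4 is (4,3) = 348 − 260 = 88.
Column 1 must total 348; the given cells sum to 276, so (1,1) = 72.
From column 2, 348 − (92 + 80 + 78) gives (1,2) = 98.
From column 3, 348 − (74 + 102 + 88) gives (1,3) = 84.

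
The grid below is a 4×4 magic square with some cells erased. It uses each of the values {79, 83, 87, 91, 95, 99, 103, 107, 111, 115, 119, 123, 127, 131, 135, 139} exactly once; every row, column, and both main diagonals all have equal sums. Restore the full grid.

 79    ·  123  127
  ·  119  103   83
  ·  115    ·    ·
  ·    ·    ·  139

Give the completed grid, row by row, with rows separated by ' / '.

The 16 entries sum to 1744, so each line sums to 1744/4 = 436.
Using row 1: 79 + 123 + 127 + ? → (1,2) = 436 − 329 = 107.
From row 2, 436 − (119 + 103 + 83) gives (2,1) = 131.
Using column 2: 107 + 119 + 115 + ? → (4,2) = 436 − 341 = 95.
The remaining cell in column 4 is (3,4) = 436 − 349 = 87.
From main diagonal, 436 − (79 + 119 + 139) gives (3,3) = 99.
Anti-diagonal: 127 + 103 + 115 + ? = 436, so (4,1) = 91.
Using row 3: 115 + 99 + 87 + ? → (3,1) = 436 − 301 = 135.
From row 4, 436 − (91 + 95 + 139) gives (4,3) = 111.

79 107 123 127 / 131 119 103 83 / 135 115 99 87 / 91 95 111 139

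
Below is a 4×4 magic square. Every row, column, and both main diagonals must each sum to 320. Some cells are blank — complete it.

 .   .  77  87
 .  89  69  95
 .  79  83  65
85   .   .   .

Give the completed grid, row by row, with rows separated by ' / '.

Row 2 must total 320; the given cells sum to 253, so (2,1) = 67.
From row 3, 320 − (79 + 83 + 65) gives (3,1) = 93.
From column 1, 320 − (67 + 93 + 85) gives (1,1) = 75.
The remaining cell in column 3 is (4,3) = 320 − 229 = 91.
Column 4 must total 320; the given cells sum to 247, so (4,4) = 73.
Row 1 must total 320; the given cells sum to 239, so (1,2) = 81.
Row 4: 85 + 91 + 73 + ? = 320, so (4,2) = 71.

75 81 77 87 / 67 89 69 95 / 93 79 83 65 / 85 71 91 73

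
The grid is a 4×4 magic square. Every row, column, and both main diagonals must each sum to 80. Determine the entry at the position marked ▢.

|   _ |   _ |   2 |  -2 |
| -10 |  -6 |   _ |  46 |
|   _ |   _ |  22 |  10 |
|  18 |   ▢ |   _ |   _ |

30

From row 2, 80 − (-10 + (-6) + 46) gives (2,3) = 50.
Column 3: 2 + 50 + 22 + ? = 80, so (4,3) = 6.
Using column 4: -2 + 46 + 10 + ? → (4,4) = 80 − 54 = 26.
Main diagonal needs 80; the known cells sum to 42, so (1,1) = 38.
Using anti-diagonal: -2 + 50 + 18 + ? → (3,2) = 80 − 66 = 14.
The remaining cell in row 1 is (1,2) = 80 − 38 = 42.
Row 3 needs 80; the known cells sum to 46, so (3,1) = 34.
The remaining cell in row 4 is (4,2) = 80 − 50 = 30.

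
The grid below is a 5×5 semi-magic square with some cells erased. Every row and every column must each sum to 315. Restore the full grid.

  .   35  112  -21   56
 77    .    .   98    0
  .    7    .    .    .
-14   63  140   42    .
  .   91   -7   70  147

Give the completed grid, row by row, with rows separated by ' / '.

From row 1, 315 − (35 + 112 + (-21) + 56) gives (1,1) = 133.
Using row 4: -14 + 63 + 140 + 42 + ? → (4,5) = 315 − 231 = 84.
Row 5: 91 + (-7) + 70 + 147 + ? = 315, so (5,1) = 14.
Column 1 needs 315; the known cells sum to 210, so (3,1) = 105.
Column 2 needs 315; the known cells sum to 196, so (2,2) = 119.
The remaining cell in column 4 is (3,4) = 315 − 189 = 126.
Column 5 must total 315; the given cells sum to 287, so (3,5) = 28.
The remaining cell in row 2 is (2,3) = 315 − 294 = 21.
Row 3: 105 + 7 + 126 + 28 + ? = 315, so (3,3) = 49.

133 35 112 -21 56 / 77 119 21 98 0 / 105 7 49 126 28 / -14 63 140 42 84 / 14 91 -7 70 147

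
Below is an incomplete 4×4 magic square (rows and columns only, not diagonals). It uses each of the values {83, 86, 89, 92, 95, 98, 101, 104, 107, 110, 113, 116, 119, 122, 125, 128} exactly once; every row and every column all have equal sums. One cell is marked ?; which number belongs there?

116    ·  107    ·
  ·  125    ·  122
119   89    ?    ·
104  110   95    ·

The 16 entries sum to 1688, so each line sums to 1688/4 = 422.
Row 4 needs 422; the known cells sum to 309, so (4,4) = 113.
Using column 1: 116 + 119 + 104 + ? → (2,1) = 422 − 339 = 83.
From column 2, 422 − (125 + 89 + 110) gives (1,2) = 98.
The remaining cell in row 1 is (1,4) = 422 − 321 = 101.
From row 2, 422 − (83 + 125 + 122) gives (2,3) = 92.
Column 3 needs 422; the known cells sum to 294, so (3,3) = 128.

128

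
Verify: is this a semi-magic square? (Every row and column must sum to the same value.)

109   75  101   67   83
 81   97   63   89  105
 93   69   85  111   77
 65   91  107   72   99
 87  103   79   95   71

Row 1: 109 + 75 + 101 + 67 + 83 = 435.
Row 2: 81 + 97 + 63 + 89 + 105 = 435.
Row 3: 93 + 69 + 85 + 111 + 77 = 435.
Row 4: 65 + 91 + 107 + 72 + 99 = 434.
Row 5: 87 + 103 + 79 + 95 + 71 = 435.
Column 1: 109 + 81 + 93 + 65 + 87 = 435.
Column 2: 75 + 97 + 69 + 91 + 103 = 435.
Column 3: 101 + 63 + 85 + 107 + 79 = 435.
Column 4: 67 + 89 + 111 + 72 + 95 = 434.
Column 5: 83 + 105 + 77 + 99 + 71 = 435.

No — row 4 sums to 434 but column 5 sums to 435.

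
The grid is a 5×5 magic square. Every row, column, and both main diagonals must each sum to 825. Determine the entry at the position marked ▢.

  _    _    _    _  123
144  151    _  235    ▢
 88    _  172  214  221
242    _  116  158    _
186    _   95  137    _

102

Row 3 needs 825; the known cells sum to 695, so (3,2) = 130.
Column 1 must total 825; the given cells sum to 660, so (1,1) = 165.
Column 4 must total 825; the given cells sum to 744, so (1,4) = 81.
From main diagonal, 825 − (165 + 151 + 172 + 158) gives (5,5) = 179.
The remaining cell in anti-diagonal is (4,2) = 825 − 716 = 109.
Row 4 needs 825; the known cells sum to 625, so (4,5) = 200.
Row 5: 186 + 95 + 137 + 179 + ? = 825, so (5,2) = 228.
Column 2: 151 + 130 + 109 + 228 + ? = 825, so (1,2) = 207.
The remaining cell in column 5 is (2,5) = 825 − 723 = 102.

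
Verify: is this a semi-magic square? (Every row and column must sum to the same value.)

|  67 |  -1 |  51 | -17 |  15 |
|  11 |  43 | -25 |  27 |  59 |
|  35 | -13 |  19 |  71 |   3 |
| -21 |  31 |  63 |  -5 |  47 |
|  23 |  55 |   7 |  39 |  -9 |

Yes

Row 1: 67 + (-1) + 51 + (-17) + 15 = 115.
Row 2: 11 + 43 + (-25) + 27 + 59 = 115.
Row 3: 35 + (-13) + 19 + 71 + 3 = 115.
Row 4: -21 + 31 + 63 + (-5) + 47 = 115.
Row 5: 23 + 55 + 7 + 39 + (-9) = 115.
Column 1: 67 + 11 + 35 + (-21) + 23 = 115.
Column 2: -1 + 43 + (-13) + 31 + 55 = 115.
Column 3: 51 + (-25) + 19 + 63 + 7 = 115.
Column 4: -17 + 27 + 71 + (-5) + 39 = 115.
Column 5: 15 + 59 + 3 + 47 + (-9) = 115.
All lines sum to 115.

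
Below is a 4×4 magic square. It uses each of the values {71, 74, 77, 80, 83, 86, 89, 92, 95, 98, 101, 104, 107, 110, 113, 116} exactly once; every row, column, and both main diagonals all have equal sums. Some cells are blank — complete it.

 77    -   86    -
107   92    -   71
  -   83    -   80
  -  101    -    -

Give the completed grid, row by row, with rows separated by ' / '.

The 16 entries sum to 1496, so each line sums to 1496/4 = 374.
The remaining cell in row 2 is (2,3) = 374 − 270 = 104.
Column 2 needs 374; the known cells sum to 276, so (1,2) = 98.
Row 1 must total 374; the given cells sum to 261, so (1,4) = 113.
From column 4, 374 − (113 + 71 + 80) gives (4,4) = 110.
From main diagonal, 374 − (77 + 92 + 110) gives (3,3) = 95.
From anti-diagonal, 374 − (113 + 104 + 83) gives (4,1) = 74.
From row 3, 374 − (83 + 95 + 80) gives (3,1) = 116.
The remaining cell in row 4 is (4,3) = 374 − 285 = 89.

77 98 86 113 / 107 92 104 71 / 116 83 95 80 / 74 101 89 110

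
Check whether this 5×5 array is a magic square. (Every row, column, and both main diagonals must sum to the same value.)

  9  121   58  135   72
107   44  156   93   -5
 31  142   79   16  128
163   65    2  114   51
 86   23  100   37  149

No — row 3 sums to 396 but column 5 sums to 395.

Row 1: 9 + 121 + 58 + 135 + 72 = 395.
Row 2: 107 + 44 + 156 + 93 + (-5) = 395.
Row 3: 31 + 142 + 79 + 16 + 128 = 396.
Row 4: 163 + 65 + 2 + 114 + 51 = 395.
Row 5: 86 + 23 + 100 + 37 + 149 = 395.
Column 1: 9 + 107 + 31 + 163 + 86 = 396.
Column 2: 121 + 44 + 142 + 65 + 23 = 395.
Column 3: 58 + 156 + 79 + 2 + 100 = 395.
Column 4: 135 + 93 + 16 + 114 + 37 = 395.
Column 5: 72 + (-5) + 128 + 51 + 149 = 395.
Main diagonal: 9 + 44 + 79 + 114 + 149 = 395.
Anti-diagonal: 72 + 93 + 79 + 65 + 86 = 395.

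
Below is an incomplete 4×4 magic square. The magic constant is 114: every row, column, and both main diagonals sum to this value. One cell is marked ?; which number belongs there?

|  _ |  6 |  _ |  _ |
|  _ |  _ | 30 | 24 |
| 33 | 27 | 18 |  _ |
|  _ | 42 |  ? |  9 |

Row 3 must total 114; the given cells sum to 78, so (3,4) = 36.
Column 2 needs 114; the known cells sum to 75, so (2,2) = 39.
Column 4: 24 + 36 + 9 + ? = 114, so (1,4) = 45.
Main diagonal needs 114; the known cells sum to 66, so (1,1) = 48.
The remaining cell in anti-diagonal is (4,1) = 114 − 102 = 12.
Using row 1: 48 + 6 + 45 + ? → (1,3) = 114 − 99 = 15.
Row 2 needs 114; the known cells sum to 93, so (2,1) = 21.
Using row 4: 12 + 42 + 9 + ? → (4,3) = 114 − 63 = 51.

51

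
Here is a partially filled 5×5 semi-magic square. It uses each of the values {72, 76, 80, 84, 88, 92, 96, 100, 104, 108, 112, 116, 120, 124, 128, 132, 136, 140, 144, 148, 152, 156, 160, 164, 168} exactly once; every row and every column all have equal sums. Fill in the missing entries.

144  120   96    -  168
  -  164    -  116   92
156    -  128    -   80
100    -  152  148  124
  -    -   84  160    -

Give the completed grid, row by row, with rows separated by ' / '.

144 120 96 72 168 / 88 164 140 116 92 / 156 132 128 104 80 / 100 76 152 148 124 / 112 108 84 160 136

The 25 entries sum to 3000, so each line sums to 3000/5 = 600.
Row 1: 144 + 120 + 96 + 168 + ? = 600, so (1,4) = 72.
Using row 4: 100 + 152 + 148 + 124 + ? → (4,2) = 600 − 524 = 76.
Column 3 must total 600; the given cells sum to 460, so (2,3) = 140.
From column 4, 600 − (72 + 116 + 148 + 160) gives (3,4) = 104.
From column 5, 600 − (168 + 92 + 80 + 124) gives (5,5) = 136.
Using row 2: 164 + 140 + 116 + 92 + ? → (2,1) = 600 − 512 = 88.
Row 3 needs 600; the known cells sum to 468, so (3,2) = 132.
The remaining cell in column 1 is (5,1) = 600 − 488 = 112.
Column 2 must total 600; the given cells sum to 492, so (5,2) = 108.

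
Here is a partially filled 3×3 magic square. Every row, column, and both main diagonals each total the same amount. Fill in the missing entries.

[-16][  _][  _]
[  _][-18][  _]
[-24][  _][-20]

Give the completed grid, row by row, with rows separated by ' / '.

-16 -26 -12 / -14 -18 -22 / -24 -10 -20

Main diagonal is already complete: -16 + -18 + -20 = -54, so that is the magic constant.
From row 3, -54 − (-24 + (-20)) gives (3,2) = -10.
Column 1 must total -54; the given cells sum to -40, so (2,1) = -14.
Using column 2: -18 + (-10) + ? → (1,2) = -54 − (-28) = -26.
Anti-diagonal must total -54; the given cells sum to -42, so (1,3) = -12.
Row 2: -14 + (-18) + ? = -54, so (2,3) = -22.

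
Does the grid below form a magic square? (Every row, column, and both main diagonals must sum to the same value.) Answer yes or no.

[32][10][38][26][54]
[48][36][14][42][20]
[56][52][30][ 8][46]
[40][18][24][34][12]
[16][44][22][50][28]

No — anti-diagonal sums to 160 but row 3 sums to 192.

Row 1: 32 + 10 + 38 + 26 + 54 = 160.
Row 2: 48 + 36 + 14 + 42 + 20 = 160.
Row 3: 56 + 52 + 30 + 8 + 46 = 192.
Row 4: 40 + 18 + 24 + 34 + 12 = 128.
Row 5: 16 + 44 + 22 + 50 + 28 = 160.
Column 1: 32 + 48 + 56 + 40 + 16 = 192.
Column 2: 10 + 36 + 52 + 18 + 44 = 160.
Column 3: 38 + 14 + 30 + 24 + 22 = 128.
Column 4: 26 + 42 + 8 + 34 + 50 = 160.
Column 5: 54 + 20 + 46 + 12 + 28 = 160.
Main diagonal: 32 + 36 + 30 + 34 + 28 = 160.
Anti-diagonal: 54 + 42 + 30 + 18 + 16 = 160.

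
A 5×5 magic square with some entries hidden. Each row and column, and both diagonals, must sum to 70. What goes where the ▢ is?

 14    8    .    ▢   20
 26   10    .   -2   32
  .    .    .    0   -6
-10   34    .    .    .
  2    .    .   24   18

36

Using row 2: 26 + 10 + (-2) + 32 + ? → (2,3) = 70 − 66 = 4.
Using column 1: 14 + 26 + (-10) + 2 + ? → (3,1) = 70 − 32 = 38.
Using column 5: 20 + 32 + (-6) + 18 + ? → (4,5) = 70 − 64 = 6.
From anti-diagonal, 70 − (20 + (-2) + 34 + 2) gives (3,3) = 16.
Row 3 needs 70; the known cells sum to 48, so (3,2) = 22.
The remaining cell in column 2 is (5,2) = 70 − 74 = -4.
Main diagonal must total 70; the given cells sum to 58, so (4,4) = 12.
Row 4 must total 70; the given cells sum to 42, so (4,3) = 28.
Row 5 needs 70; the known cells sum to 40, so (5,3) = 30.
Column 3 must total 70; the given cells sum to 78, so (1,3) = -8.
Column 4: -2 + 0 + 12 + 24 + ? = 70, so (1,4) = 36.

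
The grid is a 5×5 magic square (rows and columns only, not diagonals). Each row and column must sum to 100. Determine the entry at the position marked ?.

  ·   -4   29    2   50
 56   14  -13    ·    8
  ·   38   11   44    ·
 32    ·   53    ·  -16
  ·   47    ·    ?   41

Using row 1: -4 + 29 + 2 + 50 + ? → (1,1) = 100 − 77 = 23.
Using row 2: 56 + 14 + (-13) + 8 + ? → (2,4) = 100 − 65 = 35.
Column 2: -4 + 14 + 38 + 47 + ? = 100, so (4,2) = 5.
From column 3, 100 − (29 + (-13) + 11 + 53) gives (5,3) = 20.
Column 5: 50 + 8 + (-16) + 41 + ? = 100, so (3,5) = 17.
Row 3 must total 100; the given cells sum to 110, so (3,1) = -10.
From row 4, 100 − (32 + 5 + 53 + (-16)) gives (4,4) = 26.
Column 1: 23 + 56 + (-10) + 32 + ? = 100, so (5,1) = -1.
The remaining cell in column 4 is (5,4) = 100 − 107 = -7.

-7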